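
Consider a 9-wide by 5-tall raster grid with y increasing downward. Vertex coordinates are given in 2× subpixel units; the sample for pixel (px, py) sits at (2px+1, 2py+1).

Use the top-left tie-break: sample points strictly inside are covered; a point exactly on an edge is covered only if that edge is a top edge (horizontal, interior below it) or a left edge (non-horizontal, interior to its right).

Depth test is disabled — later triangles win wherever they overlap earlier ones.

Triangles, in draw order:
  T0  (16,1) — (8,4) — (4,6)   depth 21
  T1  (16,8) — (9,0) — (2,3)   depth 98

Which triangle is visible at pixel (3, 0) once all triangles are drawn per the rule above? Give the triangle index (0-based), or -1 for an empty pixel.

T0:
  2·area = 4  (B↔C swapped to make it positive)
  edge (16, 1)→(4, 6): d=(-12,5) right/bottom  bias=-1
  edge (4, 6)→(8, 4): d=(4,-2) top-left  bias=+0
  edge (8, 4)→(16, 1): d=(8,-3) top-left  bias=+0
    (5,1)@(11, 3): e=[1,2,1] → █
    (6,1)@(13, 3): e=[-9,6,7] → ·
    (5,2)@(11, 5): e=[-23,10,17] → ·
  covered (1 px):
    · · · · · · · · ·
    · · · · · █ · · ·
    · · · · · · · · ·
    · · · · · · · · ·
    · · · · · · · · ·
T1:
  2·area = 77  (B↔C swapped to make it positive)
  edge (16, 8)→(2, 3): d=(-14,-5) top-left  bias=+0
  edge (2, 3)→(9, 0): d=(7,-3) top-left  bias=+0
  edge (9, 0)→(16, 8): d=(7,8) right/bottom  bias=-1
    (3,0)@(7, 1): e=[53,1,23] → █
    (4,0)@(9, 1): e=[63,7,7] → █
    (5,0)@(11, 1): e=[73,13,-9] → ·
    (1,1)@(3, 3): e=[5,3,69] → █
    (2,1)@(5, 3): e=[15,9,53] → █
    (5,1)@(11, 3): e=[45,27,5] → █
    (6,1)@(13, 3): e=[55,33,-11] → ·
    (1,2)@(3, 5): e=[-23,17,83] → ·
    (2,2)@(5, 5): e=[-13,23,67] → ·
    (3,2)@(7, 5): e=[-3,29,51] → ·
    (4,2)@(9, 5): e=[7,35,35] → █
    (6,2)@(13, 5): e=[27,47,3] → █
  covered (11 px):
    · · · █ █ · · · ·
    · █ █ █ █ █ · · ·
    · · · · █ █ █ · ·
    · · · · · · · █ ·
    · · · · · · · · ·

Z-buffer (winner per pixel, '.' = empty):
  . . . 1 1 . . . .
  . 1 1 1 1 1 . . .
  . . . . 1 1 1 . .
  . . . . . . . 1 .
  . . . . . . . . .

Final: 1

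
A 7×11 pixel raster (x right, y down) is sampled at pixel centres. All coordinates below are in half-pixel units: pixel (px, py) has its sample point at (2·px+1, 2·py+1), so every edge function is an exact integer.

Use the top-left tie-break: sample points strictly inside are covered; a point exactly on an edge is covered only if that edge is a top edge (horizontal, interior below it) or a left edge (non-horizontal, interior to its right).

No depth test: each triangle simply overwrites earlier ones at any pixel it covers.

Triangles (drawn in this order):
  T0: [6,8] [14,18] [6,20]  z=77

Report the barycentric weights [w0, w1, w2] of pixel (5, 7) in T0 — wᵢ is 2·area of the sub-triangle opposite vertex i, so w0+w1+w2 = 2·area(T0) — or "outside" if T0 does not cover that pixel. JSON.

T0:
  2·area = 96
  edge (6, 8)→(14, 18): d=(8,10) right/bottom  bias=-1
  edge (14, 18)→(6, 20): d=(-8,2) right/bottom  bias=-1
  edge (6, 20)→(6, 8): d=(0,-12) top-left  bias=+0
    (3,5)@(7, 11): e=[14,70,12] → X
    (4,5)@(9, 11): e=[-6,66,36] → .
    (3,6)@(7, 13): e=[30,54,12] → X
    (4,6)@(9, 13): e=[10,50,36] → X
    (5,6)@(11, 13): e=[-10,46,60] → .
    (3,7)@(7, 15): e=[46,38,12] → X
    (5,7)@(11, 15): e=[6,30,60] → X
    (6,7)@(13, 15): e=[-14,26,84] → .
    (3,8)@(7, 17): e=[62,22,12] → X
    (6,8)@(13, 17): e=[2,10,84] → X
    (3,9)@(7, 19): e=[78,6,12] → X
    (5,9)@(11, 19): e=[38,-2,60] → .
  covered (12 px):
    . . . . . . .
    . . . . . . .
    . . . . . . .
    . . . . . . .
    . . . . . . .
    . . . X . . .
    . . . X X . .
    . . . X X X .
    . . . X X X X
    . . . X X . .
    . . . . . . .

Result: [30,60,6]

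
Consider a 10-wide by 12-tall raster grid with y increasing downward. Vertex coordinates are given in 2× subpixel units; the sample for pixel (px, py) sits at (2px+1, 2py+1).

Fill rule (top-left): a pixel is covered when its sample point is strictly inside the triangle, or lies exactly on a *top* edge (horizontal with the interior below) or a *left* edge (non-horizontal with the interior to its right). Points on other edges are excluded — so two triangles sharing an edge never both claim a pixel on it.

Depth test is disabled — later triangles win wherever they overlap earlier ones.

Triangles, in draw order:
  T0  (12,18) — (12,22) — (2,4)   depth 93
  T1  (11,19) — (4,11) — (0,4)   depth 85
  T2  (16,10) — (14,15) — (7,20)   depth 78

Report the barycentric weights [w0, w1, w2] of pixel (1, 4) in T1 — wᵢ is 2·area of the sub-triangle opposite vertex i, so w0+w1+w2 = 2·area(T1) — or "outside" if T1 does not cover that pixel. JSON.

T0:
  2·area = 40
  edge (12, 18)→(12, 22): d=(0,4) right/bottom  bias=-1
  edge (12, 22)→(2, 4): d=(-10,-18) top-left  bias=+0
  edge (2, 4)→(12, 18): d=(10,14) right/bottom  bias=-1
    (2,4)@(5, 9): e=[28,4,8] → █
    (3,4)@(7, 9): e=[20,40,-20] → ·
    (2,5)@(5, 11): e=[28,-16,28] → ·
    (3,5)@(7, 11): e=[20,20,0] → ·  [on edge]
    (3,6)@(7, 13): e=[20,0,20] → █  [on edge]
    (4,6)@(9, 13): e=[12,36,-8] → ·
    (3,7)@(7, 15): e=[20,-20,40] → ·
    (4,7)@(9, 15): e=[12,16,12] → █
    (5,7)@(11, 15): e=[4,52,-16] → ·
    (4,8)@(9, 17): e=[12,-4,32] → ·
    (5,8)@(11, 17): e=[4,32,4] → █
    (6,8)@(13, 17): e=[-4,68,-24] → ·
  covered (5 px):
    · · · · · · · · · ·
    · · · · · · · · · ·
    · · · · · · · · · ·
    · · · · · · · · · ·
    · · █ · · · · · · ·
    · · · · · · · · · ·
    · · · █ · · · · · ·
    · · · · █ · · · · ·
    · · · · · █ · · · ·
    · · · · · █ · · · ·
    · · · · · · · · · ·
    · · · · · · · · · ·
T1:
  2·area = 17
  edge (11, 19)→(4, 11): d=(-7,-8) top-left  bias=+0
  edge (4, 11)→(0, 4): d=(-4,-7) top-left  bias=+0
  edge (0, 4)→(11, 19): d=(11,15) right/bottom  bias=-1
    (1,4)@(3, 9): e=[6,1,10] → █
    (2,4)@(5, 9): e=[22,15,-20] → ·
    (1,5)@(3, 11): e=[-8,-7,32] → ·
    (2,5)@(5, 11): e=[8,7,2] → █
    (3,5)@(7, 11): e=[24,21,-28] → ·
    (2,6)@(5, 13): e=[-6,-1,24] → ·
    (5,9)@(11, 19): e=[0,17,0] → ·  [on edge]
  covered (2 px):
    · · · · · · · · · ·
    · · · · · · · · · ·
    · · · · · · · · · ·
    · · · · · · · · · ·
    · █ · · · · · · · ·
    · · █ · · · · · · ·
    · · · · · · · · · ·
    · · · · · · · · · ·
    · · · · · · · · · ·
    · · · · · · · · · ·
    · · · · · · · · · ·
    · · · · · · · · · ·
T2:
  2·area = 25
  edge (16, 10)→(14, 15): d=(-2,5) right/bottom  bias=-1
  edge (14, 15)→(7, 20): d=(-7,5) right/bottom  bias=-1
  edge (7, 20)→(16, 10): d=(9,-10) top-left  bias=+0
    (6,7)@(13, 15): e=[5,5,15] → █
    (7,7)@(15, 15): e=[-5,-5,35] → ·
    (5,8)@(11, 17): e=[11,1,13] → █
    (6,8)@(13, 17): e=[1,-9,33] → ·
    (5,9)@(11, 19): e=[7,-13,31] → ·
  covered (2 px):
    · · · · · · · · · ·
    · · · · · · · · · ·
    · · · · · · · · · ·
    · · · · · · · · · ·
    · · · · · · · · · ·
    · · · · · · · · · ·
    · · · · · · · · · ·
    · · · · · · █ · · ·
    · · · · · █ · · · ·
    · · · · · · · · · ·
    · · · · · · · · · ·
    · · · · · · · · · ·

Answer: [1,10,6]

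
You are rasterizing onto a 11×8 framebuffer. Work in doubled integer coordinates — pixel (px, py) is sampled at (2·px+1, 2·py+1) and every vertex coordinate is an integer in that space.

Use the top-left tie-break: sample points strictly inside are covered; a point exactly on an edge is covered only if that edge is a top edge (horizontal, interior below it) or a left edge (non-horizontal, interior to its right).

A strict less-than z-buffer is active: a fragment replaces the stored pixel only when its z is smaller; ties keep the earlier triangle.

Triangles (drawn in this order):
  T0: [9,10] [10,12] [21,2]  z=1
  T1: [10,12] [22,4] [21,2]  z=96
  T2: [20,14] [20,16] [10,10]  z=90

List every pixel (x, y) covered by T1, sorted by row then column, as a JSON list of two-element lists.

T0:
  2·area = 32  (B↔C swapped to make it positive)
  edge (9, 10)→(21, 2): d=(12,-8) top-left  bias=+0
  edge (21, 2)→(10, 12): d=(-11,10) right/bottom  bias=-1
  edge (10, 12)→(9, 10): d=(-1,-2) top-left  bias=+0
    (8,2)@(17, 5): e=[4,7,21] → █
    (9,2)@(19, 5): e=[20,-13,25] → ·
    (7,3)@(15, 7): e=[12,5,15] → █
    (8,3)@(17, 7): e=[28,-15,19] → ·
    (5,4)@(11, 9): e=[4,23,5] → █
    (6,4)@(13, 9): e=[20,3,9] → █
    (7,4)@(15, 9): e=[36,-17,13] → ·
    (5,5)@(11, 11): e=[28,1,3] → █
    (6,5)@(13, 11): e=[44,-19,7] → ·
    (5,6)@(11, 13): e=[52,-21,1] → ·
  covered (5 px):
    · · · · · · · · · · ·
    · · · · · · · · · · ·
    · · · · · · · · █ · ·
    · · · · · · · █ · · ·
    · · · · · █ █ · · · ·
    · · · · · █ · · · · ·
    · · · · · · · · · · ·
    · · · · · · · · · · ·
T1:
  2·area = 32  (B↔C swapped to make it positive)
  edge (10, 12)→(21, 2): d=(11,-10) top-left  bias=+0
  edge (21, 2)→(22, 4): d=(1,2) right/bottom  bias=-1
  edge (22, 4)→(10, 12): d=(-12,8) right/bottom  bias=-1
    (10,1)@(21, 3): e=[11,1,20] → █
    (9,2)@(19, 5): e=[13,7,12] → █
    (10,2)@(21, 5): e=[33,3,-4] → ·
    (8,3)@(17, 7): e=[15,13,4] → █
    (9,3)@(19, 7): e=[35,9,-12] → ·
    (8,4)@(17, 9): e=[37,15,-20] → ·
  covered (3 px):
    · · · · · · · · · · ·
    · · · · · · · · · · █
    · · · · · · · · · █ ·
    · · · · · · · · █ · ·
    · · · · · · · · · · ·
    · · · · · · · · · · ·
    · · · · · · · · · · ·
    · · · · · · · · · · ·
T2:
  2·area = 20
  edge (20, 14)→(20, 16): d=(0,2) right/bottom  bias=-1
  edge (20, 16)→(10, 10): d=(-10,-6) top-left  bias=+0
  edge (10, 10)→(20, 14): d=(10,4) right/bottom  bias=-1
    (2,3)@(5, 7): e=[30,0,-10] → ·  [on edge]
    (7,6)@(15, 13): e=[10,0,10] → █  [on edge]
    (8,6)@(17, 13): e=[6,12,2] → █
    (9,6)@(19, 13): e=[2,24,-6] → ·
    (7,7)@(15, 15): e=[10,-20,30] → ·
    (8,7)@(17, 15): e=[6,-8,22] → ·
    (9,7)@(19, 15): e=[2,4,14] → █
    (10,7)@(21, 15): e=[-2,16,6] → ·
  covered (3 px):
    · · · · · · · · · · ·
    · · · · · · · · · · ·
    · · · · · · · · · · ·
    · · · · · · · · · · ·
    · · · · · · · · · · ·
    · · · · · · · · · · ·
    · · · · · · · █ █ · ·
    · · · · · · · · · █ ·

Final: [[10,1],[9,2],[8,3]]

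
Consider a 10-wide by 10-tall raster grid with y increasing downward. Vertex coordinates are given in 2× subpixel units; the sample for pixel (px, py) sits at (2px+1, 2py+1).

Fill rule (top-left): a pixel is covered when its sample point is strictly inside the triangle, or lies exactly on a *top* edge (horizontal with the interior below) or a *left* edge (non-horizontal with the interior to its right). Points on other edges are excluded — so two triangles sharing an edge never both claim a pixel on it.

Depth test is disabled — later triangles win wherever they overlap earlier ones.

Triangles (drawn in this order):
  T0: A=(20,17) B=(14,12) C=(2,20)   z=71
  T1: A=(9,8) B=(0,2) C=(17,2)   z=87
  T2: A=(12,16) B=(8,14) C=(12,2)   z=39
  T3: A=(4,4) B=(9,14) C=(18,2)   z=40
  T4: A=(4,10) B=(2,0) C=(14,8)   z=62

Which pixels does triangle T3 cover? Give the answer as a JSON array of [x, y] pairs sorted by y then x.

T0:
  2·area = 108  (B↔C swapped to make it positive)
  edge (20, 17)→(2, 20): d=(-18,3) right/bottom  bias=-1
  edge (2, 20)→(14, 12): d=(12,-8) top-left  bias=+0
  edge (14, 12)→(20, 17): d=(6,5) right/bottom  bias=-1
    (6,6)@(13, 13): e=[93,4,11] → X
    (7,6)@(15, 13): e=[87,20,1] → X
    (8,6)@(17, 13): e=[81,36,-9] → .
    (5,7)@(11, 15): e=[63,12,33] → X
    (8,7)@(17, 15): e=[45,60,3] → X
    (9,7)@(19, 15): e=[39,76,-7] → .
    (3,8)@(7, 17): e=[39,4,65] → X
    (4,8)@(9, 17): e=[33,20,55] → X
    (9,8)@(19, 17): e=[3,100,5] → X
    (2,9)@(5, 19): e=[9,12,87] → X
    (4,9)@(9, 19): e=[-3,44,67] → .
    (5,9)@(11, 19): e=[-9,60,57] → .
  covered (15 px):
    . . . . . . . . . .
    . . . . . . . . . .
    . . . . . . . . . .
    . . . . . . . . . .
    . . . . . . . . . .
    . . . . . . . . . .
    . . . . . . X X . .
    . . . . . X X X X .
    . . . X X X X X X X
    . . X X . . . . . .
T1:
  2·area = 102
  edge (9, 8)→(0, 2): d=(-9,-6) top-left  bias=+0
  edge (0, 2)→(17, 2): d=(17,0) top-left  bias=+0
  edge (17, 2)→(9, 8): d=(-8,6) right/bottom  bias=-1
    (1,1)@(3, 3): e=[9,17,76] → X
    (2,1)@(5, 3): e=[21,17,64] → X
    (3,1)@(7, 3): e=[33,17,52] → X
    (4,1)@(9, 3): e=[45,17,40] → X
    (5,1)@(11, 3): e=[57,17,28] → X
    (6,1)@(13, 3): e=[69,17,16] → X
    (7,1)@(15, 3): e=[81,17,4] → X
    (8,1)@(17, 3): e=[93,17,-8] → .
    (1,2)@(3, 5): e=[-9,51,60] → .
    (2,2)@(5, 5): e=[3,51,48] → X
    (6,2)@(13, 5): e=[51,51,0] → .  [on edge]
    (7,2)@(15, 5): e=[63,51,-12] → .
    (2,5)@(5, 11): e=[-51,153,0] → .  [on edge]
  covered (12 px):
    . . . . . . . . . .
    . X X X X X X X . .
    . . X X X X . . . .
    . . . . X . . . . .
    . . . . . . . . . .
    . . . . . . . . . .
    . . . . . . . . . .
    . . . . . . . . . .
    . . . . . . . . . .
    . . . . . . . . . .
T2:
  2·area = 56
  edge (12, 16)→(8, 14): d=(-4,-2) top-left  bias=+0
  edge (8, 14)→(12, 2): d=(4,-12) top-left  bias=+0
  edge (12, 2)→(12, 16): d=(0,14) right/bottom  bias=-1
    (5,2)@(11, 5): e=[42,0,14] → X  [on edge]
    (6,2)@(13, 5): e=[46,24,-14] → .
    (5,3)@(11, 7): e=[34,8,14] → X
    (6,3)@(13, 7): e=[38,32,-14] → .
    (5,4)@(11, 9): e=[26,16,14] → X
    (6,4)@(13, 9): e=[30,40,-14] → .
    (4,5)@(9, 11): e=[14,0,42] → X  [on edge]
    (6,5)@(13, 11): e=[22,48,-14] → .
    (4,6)@(9, 13): e=[6,8,42] → X
    (6,6)@(13, 13): e=[14,56,-14] → .
    (4,7)@(9, 15): e=[-2,16,42] → .
    (5,7)@(11, 15): e=[2,40,14] → X
    (3,8)@(7, 17): e=[-14,0,70] → .  [on edge]
  covered (8 px):
    . . . . . . . . . .
    . . . . . . . . . .
    . . . . . X . . . .
    . . . . . X . . . .
    . . . . . X . . . .
    . . . . X X . . . .
    . . . . X X . . . .
    . . . . . X . . . .
    . . . . . . . . . .
    . . . . . . . . . .
T3:
  2·area = 150  (B↔C swapped to make it positive)
  edge (4, 4)→(18, 2): d=(14,-2) top-left  bias=+0
  edge (18, 2)→(9, 14): d=(-9,12) right/bottom  bias=-1
  edge (9, 14)→(4, 4): d=(-5,-10) top-left  bias=+0
    (5,1)@(11, 3): e=[0,75,75] → X  [on edge]
    (6,1)@(13, 3): e=[4,51,95] → X
    (7,1)@(15, 3): e=[8,27,115] → X
    (8,1)@(17, 3): e=[12,3,135] → X
    (9,1)@(19, 3): e=[16,-21,155] → .
    (2,2)@(5, 5): e=[16,129,5] → X
    (3,2)@(7, 5): e=[20,105,25] → X
    (4,2)@(9, 5): e=[24,81,45] → X
    (8,2)@(17, 5): e=[40,-15,125] → .
    (2,3)@(5, 7): e=[44,111,-5] → .
    (3,3)@(7, 7): e=[48,87,15] → X
    (7,3)@(15, 7): e=[64,-9,95] → .
  covered (20 px):
    . . . . . . . . . .
    . . . . . X X X X .
    . . X X X X X X . .
    . . . X X X X . . .
    . . . X X X . . . .
    . . . . X X . . . .
    . . . . X . . . . .
    . . . . . . . . . .
    . . . . . . . . . .
    . . . . . . . . . .
T4:
  2·area = 104
  edge (4, 10)→(2, 0): d=(-2,-10) top-left  bias=+0
  edge (2, 0)→(14, 8): d=(12,8) right/bottom  bias=-1
  edge (14, 8)→(4, 10): d=(-10,2) right/bottom  bias=-1
    (1,0)@(3, 1): e=[8,4,92] → X
    (2,0)@(5, 1): e=[28,-12,88] → .
    (1,1)@(3, 3): e=[4,28,72] → X
    (2,1)@(5, 3): e=[24,12,68] → X
    (3,1)@(7, 3): e=[44,-4,64] → .
    (1,2)@(3, 5): e=[0,52,52] → X  [on edge]
    (3,2)@(7, 5): e=[40,20,44] → X
    (4,2)@(9, 5): e=[60,4,40] → X
    (5,2)@(11, 5): e=[80,-12,36] → .
    (1,3)@(3, 7): e=[-4,76,32] → .
    (2,3)@(5, 7): e=[16,60,28] → X
    (5,3)@(11, 7): e=[76,12,16] → X
    (9,3)@(19, 7): e=[156,-52,0] → .  [on edge]
    (4,4)@(9, 9): e=[52,52,0] → .  [on edge]
    (2,7)@(5, 15): e=[0,156,-52] → .  [on edge]
  covered (13 px):
    . X . . . . . . . .
    . X X . . . . . . .
    . X X X X . . . . .
    . . X X X X . . . .
    . . X X . . . . . .
    . . . . . . . . . .
    . . . . . . . . . .
    . . . . . . . . . .
    . . . . . . . . . .
    . . . . . . . . . .

Result: [[5,1],[6,1],[7,1],[8,1],[2,2],[3,2],[4,2],[5,2],[6,2],[7,2],[3,3],[4,3],[5,3],[6,3],[3,4],[4,4],[5,4],[4,5],[5,5],[4,6]]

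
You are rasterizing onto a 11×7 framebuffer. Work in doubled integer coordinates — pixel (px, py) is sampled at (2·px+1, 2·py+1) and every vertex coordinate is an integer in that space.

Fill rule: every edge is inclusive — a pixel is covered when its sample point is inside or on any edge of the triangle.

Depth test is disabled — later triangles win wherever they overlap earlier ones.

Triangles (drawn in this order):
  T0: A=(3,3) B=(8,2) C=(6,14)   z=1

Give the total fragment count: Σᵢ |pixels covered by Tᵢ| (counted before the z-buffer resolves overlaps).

T0:
  2·area = 58
  edge (3, 3)→(8, 2): d=(5,-1) inclusive
  edge (8, 2)→(6, 14): d=(-2,12) inclusive
  edge (6, 14)→(3, 3): d=(-3,-11) inclusive
    (6,0)@(13, 1): e=[0,-58,116] → .  [on edge]
    (1,1)@(3, 3): e=[0,58,0] → X  [on edge]
    (2,1)@(5, 3): e=[2,34,22] → X
    (3,1)@(7, 3): e=[4,10,44] → X
    (4,1)@(9, 3): e=[6,-14,66] → .
    (1,2)@(3, 5): e=[10,54,-6] → .
    (2,2)@(5, 5): e=[12,30,16] → X
    (4,2)@(9, 5): e=[16,-18,60] → .
    (2,3)@(5, 7): e=[22,26,10] → X
    (4,3)@(9, 7): e=[26,-22,54] → .
    (2,4)@(5, 9): e=[32,22,4] → X
    (3,4)@(7, 9): e=[34,-2,26] → .
  covered (8 px):
    . . . . . . . . . . .
    . X X X . . . . . . .
    . . X X . . . . . . .
    . . X X . . . . . . .
    . . X . . . . . . . .
    . . . . . . . . . . .
    . . . . . . . . . . .

Answer: 8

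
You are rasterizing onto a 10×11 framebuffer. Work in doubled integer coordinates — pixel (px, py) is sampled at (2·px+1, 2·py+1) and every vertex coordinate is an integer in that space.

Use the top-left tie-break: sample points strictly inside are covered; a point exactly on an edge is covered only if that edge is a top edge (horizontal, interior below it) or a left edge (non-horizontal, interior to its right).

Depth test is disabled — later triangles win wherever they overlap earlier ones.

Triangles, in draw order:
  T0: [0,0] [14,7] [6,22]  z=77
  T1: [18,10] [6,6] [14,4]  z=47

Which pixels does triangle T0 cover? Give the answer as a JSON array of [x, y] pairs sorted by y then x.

T0:
  2·area = 266
  edge (0, 0)→(14, 7): d=(14,7) right/bottom  bias=-1
  edge (14, 7)→(6, 22): d=(-8,15) right/bottom  bias=-1
  edge (6, 22)→(0, 0): d=(-6,-22) top-left  bias=+0
    (0,0)@(1, 1): e=[7,243,16] → #
    (1,0)@(3, 1): e=[-7,213,60] → ·
    (0,1)@(1, 3): e=[35,227,4] → #
    (1,1)@(3, 3): e=[21,197,48] → #
    (2,1)@(5, 3): e=[7,167,92] → #
    (3,1)@(7, 3): e=[-7,137,136] → ·
    (0,2)@(1, 5): e=[63,211,-8] → ·
    (1,2)@(3, 5): e=[49,181,36] → #
    (3,2)@(7, 5): e=[21,121,124] → #
    (4,2)@(9, 5): e=[7,91,168] → #
    (5,2)@(11, 5): e=[-7,61,212] → ·
    (1,3)@(3, 7): e=[77,165,24] → #
    (1,5)@(3, 11): e=[133,133,0] → #  [on edge]
  covered (33 px):
    # · · · · · · · · ·
    # # # · · · · · · ·
    · # # # # · · · · ·
    · # # # # # # · · ·
    · # # # # # · · · ·
    · # # # # # · · · ·
    · · # # # · · · · ·
    · · # # # · · · · ·
    · · # # · · · · · ·
    · · · # · · · · · ·
    · · · · · · · · · ·
T1:
  2·area = 56
  edge (18, 10)→(6, 6): d=(-12,-4) top-left  bias=+0
  edge (6, 6)→(14, 4): d=(8,-2) top-left  bias=+0
  edge (14, 4)→(18, 10): d=(4,6) right/bottom  bias=-1
    (1,2)@(3, 5): e=[0,-14,70] → ·  [on edge]
    (5,2)@(11, 5): e=[32,2,22] → #
    (6,2)@(13, 5): e=[40,6,10] → #
    (7,2)@(15, 5): e=[48,10,-2] → ·
    (4,3)@(9, 7): e=[0,14,42] → #  [on edge]
    (7,3)@(15, 7): e=[24,26,6] → #
    (8,3)@(17, 7): e=[32,30,-6] → ·
    (4,4)@(9, 9): e=[-24,30,50] → ·
    (5,4)@(11, 9): e=[-16,34,38] → ·
    (6,4)@(13, 9): e=[-8,38,26] → ·
    (7,4)@(15, 9): e=[0,42,14] → #  [on edge]
    (8,4)@(17, 9): e=[8,46,2] → #
  covered (8 px):
    · · · · · · · · · ·
    · · · · · · · · · ·
    · · · · · # # · · ·
    · · · · # # # # · ·
    · · · · · · · # # ·
    · · · · · · · · · ·
    · · · · · · · · · ·
    · · · · · · · · · ·
    · · · · · · · · · ·
    · · · · · · · · · ·
    · · · · · · · · · ·

Result: [[0,0],[0,1],[1,1],[2,1],[1,2],[2,2],[3,2],[4,2],[1,3],[2,3],[3,3],[4,3],[5,3],[6,3],[1,4],[2,4],[3,4],[4,4],[5,4],[1,5],[2,5],[3,5],[4,5],[5,5],[2,6],[3,6],[4,6],[2,7],[3,7],[4,7],[2,8],[3,8],[3,9]]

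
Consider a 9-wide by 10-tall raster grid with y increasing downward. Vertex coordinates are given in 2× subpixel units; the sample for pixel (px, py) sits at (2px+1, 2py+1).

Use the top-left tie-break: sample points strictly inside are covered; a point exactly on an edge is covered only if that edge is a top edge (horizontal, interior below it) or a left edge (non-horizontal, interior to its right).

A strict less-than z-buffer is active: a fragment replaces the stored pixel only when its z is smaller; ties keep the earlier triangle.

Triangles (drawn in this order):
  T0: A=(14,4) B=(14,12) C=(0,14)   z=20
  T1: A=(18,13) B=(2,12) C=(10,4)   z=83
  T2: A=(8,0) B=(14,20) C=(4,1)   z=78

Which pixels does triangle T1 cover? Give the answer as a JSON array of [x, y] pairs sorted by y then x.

T0:
  2·area = 112
  edge (14, 4)→(14, 12): d=(0,8) right/bottom  bias=-1
  edge (14, 12)→(0, 14): d=(-14,2) right/bottom  bias=-1
  edge (0, 14)→(14, 4): d=(14,-10) top-left  bias=+0
    (6,2)@(13, 5): e=[8,100,4] → #
    (7,2)@(15, 5): e=[-8,96,24] → ·
    (5,3)@(11, 7): e=[24,76,12] → #
    (7,3)@(15, 7): e=[-8,68,52] → ·
    (3,4)@(7, 9): e=[56,56,0] → #  [on edge]
    (4,4)@(9, 9): e=[40,52,20] → #
    (7,4)@(15, 9): e=[-8,40,80] → ·
    (2,5)@(5, 11): e=[72,32,8] → #
    (7,5)@(15, 11): e=[-8,12,108] → ·
    (1,6)@(3, 13): e=[88,8,16] → #
    (3,6)@(7, 13): e=[56,0,56] → ·  [on edge]
    (4,6)@(9, 13): e=[40,-4,76] → ·
  covered (14 px):
    · · · · · · · · ·
    · · · · · · · · ·
    · · · · · · # · ·
    · · · · · # # · ·
    · · · # # # # · ·
    · · # # # # # · ·
    · # # · · · · · ·
    · · · · · · · · ·
    · · · · · · · · ·
    · · · · · · · · ·
T1:
  2·area = 136
  edge (18, 13)→(2, 12): d=(-16,-1) top-left  bias=+0
  edge (2, 12)→(10, 4): d=(8,-8) top-left  bias=+0
  edge (10, 4)→(18, 13): d=(8,9) right/bottom  bias=-1
    (6,0)@(13, 1): e=[187,0,-51] → ·  [on edge]
    (5,1)@(11, 3): e=[153,0,-17] → ·  [on edge]
    (4,2)@(9, 5): e=[119,0,17] → #  [on edge]
    (5,2)@(11, 5): e=[121,16,-1] → ·
    (3,3)@(7, 7): e=[85,0,51] → #  [on edge]
    (5,3)@(11, 7): e=[89,32,15] → #
    (6,3)@(13, 7): e=[91,48,-3] → ·
    (2,4)@(5, 9): e=[51,0,85] → #  [on edge]
    (6,4)@(13, 9): e=[59,64,13] → #
    (7,4)@(15, 9): e=[61,80,-5] → ·
    (1,5)@(3, 11): e=[17,0,119] → #  [on edge]
    (7,5)@(15, 11): e=[29,96,11] → #
    (0,6)@(1, 13): e=[-17,0,153] → ·  [on edge]
  covered (16 px):
    · · · · · · · · ·
    · · · · · · · · ·
    · · · · # · · · ·
    · · · # # # · · ·
    · · # # # # # · ·
    · # # # # # # # ·
    · · · · · · · · ·
    · · · · · · · · ·
    · · · · · · · · ·
    · · · · · · · · ·
T2:
  2·area = 86
  edge (8, 0)→(14, 20): d=(6,20) right/bottom  bias=-1
  edge (14, 20)→(4, 1): d=(-10,-19) top-left  bias=+0
  edge (4, 1)→(8, 0): d=(4,-1) top-left  bias=+0
    (2,0)@(5, 1): e=[66,19,1] → #
    (3,0)@(7, 1): e=[26,57,3] → #
    (4,0)@(9, 1): e=[-14,95,5] → ·
    (2,1)@(5, 3): e=[78,-1,9] → ·
    (3,1)@(7, 3): e=[38,37,11] → #
    (4,1)@(9, 3): e=[-2,75,13] → ·
    (3,2)@(7, 5): e=[50,17,19] → #
    (4,2)@(9, 5): e=[10,55,21] → #
    (5,2)@(11, 5): e=[-30,93,23] → ·
    (3,3)@(7, 7): e=[62,-3,27] → ·
    (4,3)@(9, 7): e=[22,35,29] → #
    (5,3)@(11, 7): e=[-18,73,31] → ·
  covered (10 px):
    · · # # · · · · ·
    · · · # · · · · ·
    · · · # # · · · ·
    · · · · # · · · ·
    · · · · # · · · ·
    · · · · · # · · ·
    · · · · · # · · ·
    · · · · · · · · ·
    · · · · · · # · ·
    · · · · · · · · ·

Result: [[4,2],[3,3],[4,3],[5,3],[2,4],[3,4],[4,4],[5,4],[6,4],[1,5],[2,5],[3,5],[4,5],[5,5],[6,5],[7,5]]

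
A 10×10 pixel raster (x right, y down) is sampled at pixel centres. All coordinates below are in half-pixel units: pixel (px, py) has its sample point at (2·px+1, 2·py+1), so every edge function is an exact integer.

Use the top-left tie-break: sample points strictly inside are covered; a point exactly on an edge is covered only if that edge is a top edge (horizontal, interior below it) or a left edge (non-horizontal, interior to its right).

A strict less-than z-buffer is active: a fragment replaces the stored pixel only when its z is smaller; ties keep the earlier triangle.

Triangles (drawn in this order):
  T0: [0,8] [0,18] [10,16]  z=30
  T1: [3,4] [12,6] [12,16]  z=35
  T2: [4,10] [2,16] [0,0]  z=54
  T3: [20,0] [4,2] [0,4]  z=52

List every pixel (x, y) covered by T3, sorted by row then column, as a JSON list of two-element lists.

T0:
  2·area = 100  (B↔C swapped to make it positive)
  edge (0, 8)→(10, 16): d=(10,8) right/bottom  bias=-1
  edge (10, 16)→(0, 18): d=(-10,2) right/bottom  bias=-1
  edge (0, 18)→(0, 8): d=(0,-10) top-left  bias=+0
    (0,4)@(1, 9): e=[2,88,10] → █
    (1,4)@(3, 9): e=[-14,84,30] → ·
    (0,5)@(1, 11): e=[22,68,10] → █
    (1,5)@(3, 11): e=[6,64,30] → █
    (2,5)@(5, 11): e=[-10,60,50] → ·
    (0,6)@(1, 13): e=[42,48,10] → █
    (2,6)@(5, 13): e=[10,40,50] → █
    (3,6)@(7, 13): e=[-6,36,70] → ·
    (0,7)@(1, 15): e=[62,28,10] → █
    (3,7)@(7, 15): e=[14,16,70] → █
    (4,7)@(9, 15): e=[-2,12,90] → ·
    (7,7)@(15, 15): e=[-50,0,150] → ·  [on edge]
    (2,8)@(5, 17): e=[50,0,50] → ·  [on edge]
  covered (12 px):
    · · · · · · · · · ·
    · · · · · · · · · ·
    · · · · · · · · · ·
    · · · · · · · · · ·
    █ · · · · · · · · ·
    █ █ · · · · · · · ·
    █ █ █ · · · · · · ·
    █ █ █ █ · · · · · ·
    █ █ · · · · · · · ·
    · · · · · · · · · ·
T1:
  2·area = 90
  edge (3, 4)→(12, 6): d=(9,2) right/bottom  bias=-1
  edge (12, 6)→(12, 16): d=(0,10) right/bottom  bias=-1
  edge (12, 16)→(3, 4): d=(-9,-12) top-left  bias=+0
    (2,2)@(5, 5): e=[5,70,15] → █
    (3,2)@(7, 5): e=[1,50,39] → █
    (4,2)@(9, 5): e=[-3,30,63] → ·
    (2,3)@(5, 7): e=[23,70,-3] → ·
    (3,3)@(7, 7): e=[19,50,21] → █
    (4,3)@(9, 7): e=[15,30,45] → █
    (5,3)@(11, 7): e=[11,10,69] → █
    (6,3)@(13, 7): e=[7,-10,93] → ·
    (3,4)@(7, 9): e=[37,50,3] → █
    (6,4)@(13, 9): e=[25,-10,75] → ·
    (3,5)@(7, 11): e=[55,50,-15] → ·
    (4,5)@(9, 11): e=[51,30,9] → █
  covered (11 px):
    · · · · · · · · · ·
    · · · · · · · · · ·
    · · █ █ · · · · · ·
    · · · █ █ █ · · · ·
    · · · █ █ █ · · · ·
    · · · · █ █ · · · ·
    · · · · · █ · · · ·
    · · · · · · · · · ·
    · · · · · · · · · ·
    · · · · · · · · · ·
T2:
  2·area = 44
  edge (4, 10)→(2, 16): d=(-2,6) right/bottom  bias=-1
  edge (2, 16)→(0, 0): d=(-2,-16) top-left  bias=+0
  edge (0, 0)→(4, 10): d=(4,10) right/bottom  bias=-1
    (3,0)@(7, 1): e=[0,110,-66] → ·  [on edge]
    (0,1)@(1, 3): e=[32,10,2] → █
    (1,1)@(3, 3): e=[20,42,-18] → ·
    (0,2)@(1, 5): e=[28,6,10] → █
    (1,2)@(3, 5): e=[16,38,-10] → ·
    (0,3)@(1, 7): e=[24,2,18] → █
    (1,3)@(3, 7): e=[12,34,-2] → ·
    (2,3)@(5, 7): e=[0,66,-22] → ·  [on edge]
    (0,4)@(1, 9): e=[20,-2,26] → ·
    (1,4)@(3, 9): e=[8,30,6] → █
    (2,4)@(5, 9): e=[-4,62,-14] → ·
    (1,5)@(3, 11): e=[4,26,14] → █
    (1,6)@(3, 13): e=[0,22,22] → ·  [on edge]
    (0,9)@(1, 19): e=[0,-22,66] → ·  [on edge]
  covered (5 px):
    · · · · · · · · · ·
    █ · · · · · · · · ·
    █ · · · · · · · · ·
    █ · · · · · · · · ·
    · █ · · · · · · · ·
    · █ · · · · · · · ·
    · · · · · · · · · ·
    · · · · · · · · · ·
    · · · · · · · · · ·
    · · · · · · · · · ·
T3:
  2·area = 24  (B↔C swapped to make it positive)
  edge (20, 0)→(0, 4): d=(-20,4) right/bottom  bias=-1
  edge (0, 4)→(4, 2): d=(4,-2) top-left  bias=+0
  edge (4, 2)→(20, 0): d=(16,-2) top-left  bias=+0
    (6,0)@(13, 1): e=[8,14,2] → █
    (7,0)@(15, 1): e=[0,18,6] → ·  [on edge]
    (1,1)@(3, 3): e=[8,2,14] → █
    (2,1)@(5, 3): e=[0,6,18] → ·  [on edge]
    (6,1)@(13, 3): e=[-32,22,34] → ·
    (1,2)@(3, 5): e=[-32,10,46] → ·
  covered (2 px):
    · · · · · · █ · · ·
    · █ · · · · · · · ·
    · · · · · · · · · ·
    · · · · · · · · · ·
    · · · · · · · · · ·
    · · · · · · · · · ·
    · · · · · · · · · ·
    · · · · · · · · · ·
    · · · · · · · · · ·
    · · · · · · · · · ·

Result: [[6,0],[1,1]]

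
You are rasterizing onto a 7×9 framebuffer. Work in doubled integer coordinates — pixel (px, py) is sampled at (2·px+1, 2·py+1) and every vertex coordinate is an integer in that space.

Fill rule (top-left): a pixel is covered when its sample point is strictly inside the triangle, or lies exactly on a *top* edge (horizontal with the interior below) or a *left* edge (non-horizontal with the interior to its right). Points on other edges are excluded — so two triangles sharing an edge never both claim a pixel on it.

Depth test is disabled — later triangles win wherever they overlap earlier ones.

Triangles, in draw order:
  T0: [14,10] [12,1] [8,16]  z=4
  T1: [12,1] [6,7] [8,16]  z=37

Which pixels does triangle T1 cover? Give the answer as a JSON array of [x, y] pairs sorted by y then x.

T0:
  2·area = 66  (B↔C swapped to make it positive)
  edge (14, 10)→(8, 16): d=(-6,6) right/bottom  bias=-1
  edge (8, 16)→(12, 1): d=(4,-15) top-left  bias=+0
  edge (12, 1)→(14, 10): d=(2,9) right/bottom  bias=-1
    (5,2)@(11, 5): e=[48,1,17] → █
    (6,2)@(13, 5): e=[36,31,-1] → ·
    (5,3)@(11, 7): e=[36,9,21] → █
    (6,3)@(13, 7): e=[24,39,3] → █
    (5,4)@(11, 9): e=[24,17,25] → █
    (5,5)@(11, 11): e=[12,25,29] → █
    (6,5)@(13, 11): e=[0,55,11] → ·  [on edge]
    (4,6)@(9, 13): e=[12,3,51] → █
    (5,6)@(11, 13): e=[0,33,33] → ·  [on edge]
    (4,7)@(9, 15): e=[0,11,55] → ·  [on edge]
    (3,8)@(7, 17): e=[0,-11,77] → ·  [on edge]
  covered (7 px):
    · · · · · · ·
    · · · · · · ·
    · · · · · █ ·
    · · · · · █ █
    · · · · · █ █
    · · · · · █ ·
    · · · · █ · ·
    · · · · · · ·
    · · · · · · ·
T1:
  2·area = 66  (B↔C swapped to make it positive)
  edge (12, 1)→(8, 16): d=(-4,15) right/bottom  bias=-1
  edge (8, 16)→(6, 7): d=(-2,-9) top-left  bias=+0
  edge (6, 7)→(12, 1): d=(6,-6) top-left  bias=+0
    (5,1)@(11, 3): e=[7,53,6] → █
    (6,1)@(13, 3): e=[-23,71,18] → ·
    (4,2)@(9, 5): e=[29,31,6] → █
    (5,2)@(11, 5): e=[-1,49,18] → ·
    (3,3)@(7, 7): e=[51,9,6] → █
    (5,3)@(11, 7): e=[-9,45,30] → ·
    (3,4)@(7, 9): e=[43,5,18] → █
    (5,4)@(11, 9): e=[-17,41,42] → ·
    (3,5)@(7, 11): e=[35,1,30] → █
    (5,5)@(11, 11): e=[-25,37,54] → ·
    (3,6)@(7, 13): e=[27,-3,42] → ·
    (4,6)@(9, 13): e=[-3,15,54] → ·
  covered (8 px):
    · · · · · · ·
    · · · · · █ ·
    · · · · █ · ·
    · · · █ █ · ·
    · · · █ █ · ·
    · · · █ █ · ·
    · · · · · · ·
    · · · · · · ·
    · · · · · · ·

Result: [[5,1],[4,2],[3,3],[4,3],[3,4],[4,4],[3,5],[4,5]]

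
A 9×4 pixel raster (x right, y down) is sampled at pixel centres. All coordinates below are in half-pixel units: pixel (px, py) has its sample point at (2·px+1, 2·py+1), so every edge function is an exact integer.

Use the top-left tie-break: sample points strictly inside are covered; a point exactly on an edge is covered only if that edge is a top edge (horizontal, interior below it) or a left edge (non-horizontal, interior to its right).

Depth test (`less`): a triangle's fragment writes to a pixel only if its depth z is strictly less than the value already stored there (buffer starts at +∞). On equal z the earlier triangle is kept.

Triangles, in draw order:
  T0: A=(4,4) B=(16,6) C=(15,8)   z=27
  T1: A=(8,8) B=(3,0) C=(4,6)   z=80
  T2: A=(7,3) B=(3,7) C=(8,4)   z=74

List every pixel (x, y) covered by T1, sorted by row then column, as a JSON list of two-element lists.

T0:
  2·area = 26
  edge (4, 4)→(16, 6): d=(12,2) right/bottom  bias=-1
  edge (16, 6)→(15, 8): d=(-1,2) right/bottom  bias=-1
  edge (15, 8)→(4, 4): d=(-11,-4) top-left  bias=+0
    (3,2)@(7, 5): e=[6,19,1] → #
    (4,2)@(9, 5): e=[2,15,9] → #
    (5,2)@(11, 5): e=[-2,11,17] → ·
    (3,3)@(7, 7): e=[30,17,-21] → ·
    (4,3)@(9, 7): e=[26,13,-13] → ·
    (6,3)@(13, 7): e=[18,5,3] → #
    (7,3)@(15, 7): e=[14,1,11] → #
    (8,3)@(17, 7): e=[10,-3,19] → ·
  covered (4 px):
    · · · · · · · · ·
    · · · · · · · · ·
    · · · # # · · · ·
    · · · · · · # # ·
T1:
  2·area = 22  (B↔C swapped to make it positive)
  edge (8, 8)→(4, 6): d=(-4,-2) top-left  bias=+0
  edge (4, 6)→(3, 0): d=(-1,-6) top-left  bias=+0
  edge (3, 0)→(8, 8): d=(5,8) right/bottom  bias=-1
    (2,2)@(5, 5): e=[6,7,9] → #
    (3,2)@(7, 5): e=[10,19,-7] → ·
    (2,3)@(5, 7): e=[-2,5,19] → ·
    (3,3)@(7, 7): e=[2,17,3] → #
    (4,3)@(9, 7): e=[6,29,-13] → ·
  covered (2 px):
    · · · · · · · · ·
    · · · · · · · · ·
    · · # · · · · · ·
    · · · # · · · · ·
T2:
  2·area = 8  (B↔C swapped to make it positive)
  edge (7, 3)→(8, 4): d=(1,1) right/bottom  bias=-1
  edge (8, 4)→(3, 7): d=(-5,3) right/bottom  bias=-1
  edge (3, 7)→(7, 3): d=(4,-4) top-left  bias=+0
    (2,0)@(5, 1): e=[0,24,-16] → ·  [on edge]
    (4,0)@(9, 1): e=[-4,12,0] → ·  [on edge]
    (6,0)@(13, 1): e=[-8,0,16] → ·  [on edge]
    (3,1)@(7, 3): e=[0,8,0] → ·  [on edge]
    (2,2)@(5, 5): e=[4,4,0] → #  [on edge]
    (3,2)@(7, 5): e=[2,-2,8] → ·
    (4,2)@(9, 5): e=[0,-8,16] → ·  [on edge]
    (1,3)@(3, 7): e=[8,0,0] → ·  [on edge]
    (2,3)@(5, 7): e=[6,-6,8] → ·
    (5,3)@(11, 7): e=[0,-24,32] → ·  [on edge]
  covered (1 px):
    · · · · · · · · ·
    · · · · · · · · ·
    · · # · · · · · ·
    · · · · · · · · ·

Answer: [[2,2],[3,3]]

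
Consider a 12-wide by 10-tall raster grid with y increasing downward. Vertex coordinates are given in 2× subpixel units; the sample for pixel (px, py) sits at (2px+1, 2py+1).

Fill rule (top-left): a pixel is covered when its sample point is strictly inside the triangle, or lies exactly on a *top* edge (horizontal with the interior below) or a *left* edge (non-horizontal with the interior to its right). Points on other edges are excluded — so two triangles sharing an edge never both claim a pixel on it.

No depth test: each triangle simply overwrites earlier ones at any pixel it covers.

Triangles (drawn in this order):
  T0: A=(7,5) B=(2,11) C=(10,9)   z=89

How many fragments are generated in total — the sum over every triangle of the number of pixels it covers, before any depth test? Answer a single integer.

T0:
  2·area = 38  (B↔C swapped to make it positive)
  edge (7, 5)→(10, 9): d=(3,4) right/bottom  bias=-1
  edge (10, 9)→(2, 11): d=(-8,2) right/bottom  bias=-1
  edge (2, 11)→(7, 5): d=(5,-6) top-left  bias=+0
    (3,2)@(7, 5): e=[0,38,0] → ·  [on edge]
    (3,3)@(7, 7): e=[6,22,10] → █
    (4,3)@(9, 7): e=[-2,18,22] → ·
    (2,4)@(5, 9): e=[20,10,8] → █
    (4,4)@(9, 9): e=[4,2,32] → █
    (5,4)@(11, 9): e=[-4,-2,44] → ·
    (2,5)@(5, 11): e=[26,-6,18] → ·
    (3,5)@(7, 11): e=[18,-10,30] → ·
    (4,5)@(9, 11): e=[10,-14,42] → ·
    (6,6)@(13, 13): e=[0,-38,76] → ·  [on edge]
  covered (4 px):
    · · · · · · · · · · · ·
    · · · · · · · · · · · ·
    · · · · · · · · · · · ·
    · · · █ · · · · · · · ·
    · · █ █ █ · · · · · · ·
    · · · · · · · · · · · ·
    · · · · · · · · · · · ·
    · · · · · · · · · · · ·
    · · · · · · · · · · · ·
    · · · · · · · · · · · ·

Final: 4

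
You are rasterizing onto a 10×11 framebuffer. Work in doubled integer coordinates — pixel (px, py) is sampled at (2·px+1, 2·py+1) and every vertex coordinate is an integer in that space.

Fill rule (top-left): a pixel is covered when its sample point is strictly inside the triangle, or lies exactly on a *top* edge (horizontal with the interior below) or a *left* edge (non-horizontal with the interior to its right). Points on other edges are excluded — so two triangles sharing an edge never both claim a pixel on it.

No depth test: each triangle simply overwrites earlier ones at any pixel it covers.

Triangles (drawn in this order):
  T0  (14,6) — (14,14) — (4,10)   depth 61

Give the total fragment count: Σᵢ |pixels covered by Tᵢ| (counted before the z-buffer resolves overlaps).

T0:
  2·area = 80
  edge (14, 6)→(14, 14): d=(0,8) right/bottom  bias=-1
  edge (14, 14)→(4, 10): d=(-10,-4) top-left  bias=+0
  edge (4, 10)→(14, 6): d=(10,-4) top-left  bias=+0
    (6,3)@(13, 7): e=[8,66,6] → X
    (7,3)@(15, 7): e=[-8,74,14] → .
    (3,4)@(7, 9): e=[56,22,2] → X
    (4,4)@(9, 9): e=[40,30,10] → X
    (5,4)@(11, 9): e=[24,38,18] → X
    (7,4)@(15, 9): e=[-8,54,34] → .
    (3,5)@(7, 11): e=[56,2,22] → X
    (7,5)@(15, 11): e=[-8,34,54] → .
    (3,6)@(7, 13): e=[56,-18,42] → .
    (4,6)@(9, 13): e=[40,-10,50] → .
    (5,6)@(11, 13): e=[24,-2,58] → .
    (6,6)@(13, 13): e=[8,6,66] → X
  covered (10 px):
    . . . . . . . . . .
    . . . . . . . . . .
    . . . . . . . . . .
    . . . . . . X . . .
    . . . X X X X . . .
    . . . X X X X . . .
    . . . . . . X . . .
    . . . . . . . . . .
    . . . . . . . . . .
    . . . . . . . . . .
    . . . . . . . . . .

Final: 10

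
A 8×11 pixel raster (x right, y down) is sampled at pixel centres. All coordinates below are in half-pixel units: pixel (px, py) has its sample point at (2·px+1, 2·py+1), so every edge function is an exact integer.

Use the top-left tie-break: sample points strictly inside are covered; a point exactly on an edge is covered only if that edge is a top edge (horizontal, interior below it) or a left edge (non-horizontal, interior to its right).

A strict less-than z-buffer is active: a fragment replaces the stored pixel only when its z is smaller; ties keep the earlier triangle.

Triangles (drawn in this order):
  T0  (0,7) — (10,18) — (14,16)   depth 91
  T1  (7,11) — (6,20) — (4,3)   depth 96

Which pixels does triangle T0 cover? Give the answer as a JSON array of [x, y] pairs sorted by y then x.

T0:
  2·area = 64  (B↔C swapped to make it positive)
  edge (0, 7)→(14, 16): d=(14,9) right/bottom  bias=-1
  edge (14, 16)→(10, 18): d=(-4,2) right/bottom  bias=-1
  edge (10, 18)→(0, 7): d=(-10,-11) top-left  bias=+0
    (1,4)@(3, 9): e=[1,50,13] → █
    (2,4)@(5, 9): e=[-17,46,35] → ·
    (1,5)@(3, 11): e=[29,42,-7] → ·
    (2,5)@(5, 11): e=[11,38,15] → █
    (3,5)@(7, 11): e=[-7,34,37] → ·
    (2,6)@(5, 13): e=[39,30,-5] → ·
    (3,6)@(7, 13): e=[21,26,17] → █
    (4,6)@(9, 13): e=[3,22,39] → █
    (5,6)@(11, 13): e=[-15,18,61] → ·
    (3,7)@(7, 15): e=[49,18,-3] → ·
    (4,7)@(9, 15): e=[31,14,19] → █
    (5,7)@(11, 15): e=[13,10,41] → █
  covered (7 px):
    · · · · · · · ·
    · · · · · · · ·
    · · · · · · · ·
    · · · · · · · ·
    · █ · · · · · ·
    · · █ · · · · ·
    · · · █ █ · · ·
    · · · · █ █ · ·
    · · · · · █ · ·
    · · · · · · · ·
    · · · · · · · ·
T1:
  2·area = 35
  edge (7, 11)→(6, 20): d=(-1,9) right/bottom  bias=-1
  edge (6, 20)→(4, 3): d=(-2,-17) top-left  bias=+0
  edge (4, 3)→(7, 11): d=(3,8) right/bottom  bias=-1
    (2,3)@(5, 7): e=[22,9,4] → █
    (3,3)@(7, 7): e=[4,43,-12] → ·
    (2,4)@(5, 9): e=[20,5,10] → █
    (3,4)@(7, 9): e=[2,39,-6] → ·
    (2,5)@(5, 11): e=[18,1,16] → █
    (3,5)@(7, 11): e=[0,35,0] → ·  [on edge]
    (2,6)@(5, 13): e=[16,-3,22] → ·
  covered (3 px):
    · · · · · · · ·
    · · · · · · · ·
    · · · · · · · ·
    · · █ · · · · ·
    · · █ · · · · ·
    · · █ · · · · ·
    · · · · · · · ·
    · · · · · · · ·
    · · · · · · · ·
    · · · · · · · ·
    · · · · · · · ·

Final: [[1,4],[2,5],[3,6],[4,6],[4,7],[5,7],[5,8]]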